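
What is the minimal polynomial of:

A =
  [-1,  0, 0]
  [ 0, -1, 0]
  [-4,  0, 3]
x^2 - 2*x - 3

The characteristic polynomial is χ_A(x) = (x - 3)*(x + 1)^2, so the eigenvalues are known. The minimal polynomial is
  m_A(x) = Π_λ (x − λ)^{k_λ}
where k_λ is the size of the *largest* Jordan block for λ (equivalently, the smallest k with (A − λI)^k v = 0 for every generalised eigenvector v of λ).

  λ = -1: largest Jordan block has size 1, contributing (x + 1)
  λ = 3: largest Jordan block has size 1, contributing (x − 3)

So m_A(x) = (x - 3)*(x + 1) = x^2 - 2*x - 3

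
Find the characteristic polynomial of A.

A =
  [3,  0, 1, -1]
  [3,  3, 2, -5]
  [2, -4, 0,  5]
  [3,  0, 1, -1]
x^4 - 5*x^3 + 7*x^2 - 3*x

Expanding det(x·I − A) (e.g. by cofactor expansion or by noting that A is similar to its Jordan form J, which has the same characteristic polynomial as A) gives
  χ_A(x) = x^4 - 5*x^3 + 7*x^2 - 3*x
which factors as x*(x - 3)*(x - 1)^2. The eigenvalues (with algebraic multiplicities) are λ = 0 with multiplicity 1, λ = 1 with multiplicity 2, λ = 3 with multiplicity 1.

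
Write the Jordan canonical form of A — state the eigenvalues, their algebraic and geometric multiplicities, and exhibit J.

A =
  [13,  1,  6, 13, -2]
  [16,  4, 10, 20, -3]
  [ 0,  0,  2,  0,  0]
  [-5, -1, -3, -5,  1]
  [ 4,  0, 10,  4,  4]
J_3(2) ⊕ J_2(6)

The characteristic polynomial is
  det(x·I − A) = x^5 - 18*x^4 + 120*x^3 - 368*x^2 + 528*x - 288 = (x - 6)^2*(x - 2)^3

Eigenvalues and multiplicities (the geometric multiplicity of λ is n − rank(A − λI), which equals the number of Jordan blocks for λ):
  λ = 2: algebraic multiplicity = 3, geometric multiplicity = 1
  λ = 6: algebraic multiplicity = 2, geometric multiplicity = 1

Determining the block sizes for each eigenvalue:
  λ = 2: one block (gm = 1), so the single block has size am = 3 → block sizes [3]
  λ = 6: one block (gm = 1), so the single block has size am = 2 → block sizes [2]

Assembling the blocks gives a Jordan form
J =
  [2, 1, 0, 0, 0]
  [0, 2, 1, 0, 0]
  [0, 0, 2, 0, 0]
  [0, 0, 0, 6, 1]
  [0, 0, 0, 0, 6]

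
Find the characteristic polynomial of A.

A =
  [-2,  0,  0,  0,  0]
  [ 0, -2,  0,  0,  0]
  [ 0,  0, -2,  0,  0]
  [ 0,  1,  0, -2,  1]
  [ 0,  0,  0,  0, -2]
x^5 + 10*x^4 + 40*x^3 + 80*x^2 + 80*x + 32

Expanding det(x·I − A) (e.g. by cofactor expansion or by noting that A is similar to its Jordan form J, which has the same characteristic polynomial as A) gives
  χ_A(x) = x^5 + 10*x^4 + 40*x^3 + 80*x^2 + 80*x + 32
which factors as (x + 2)^5. The eigenvalues (with algebraic multiplicities) are λ = -2 with multiplicity 5.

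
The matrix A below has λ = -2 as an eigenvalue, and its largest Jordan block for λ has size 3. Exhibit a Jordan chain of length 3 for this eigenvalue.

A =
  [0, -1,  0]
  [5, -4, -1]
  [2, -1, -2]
A Jordan chain for λ = -2 of length 3:
v_1 = (-1, -2, -1)ᵀ
v_2 = (2, 5, 2)ᵀ
v_3 = (1, 0, 0)ᵀ

Let N = A − (-2)·I. We want v_3 with N^3 v_3 = 0 but N^2 v_3 ≠ 0; then v_{j-1} := N · v_j for j = 3, …, 2.

Pick v_3 = (1, 0, 0)ᵀ.
Then v_2 = N · v_3 = (2, 5, 2)ᵀ.
Then v_1 = N · v_2 = (-1, -2, -1)ᵀ.

Sanity check: (A − (-2)·I) v_1 = (0, 0, 0)ᵀ = 0. ✓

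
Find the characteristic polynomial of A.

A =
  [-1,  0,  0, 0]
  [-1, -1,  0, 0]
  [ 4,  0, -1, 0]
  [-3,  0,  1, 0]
x^4 + 3*x^3 + 3*x^2 + x

Expanding det(x·I − A) (e.g. by cofactor expansion or by noting that A is similar to its Jordan form J, which has the same characteristic polynomial as A) gives
  χ_A(x) = x^4 + 3*x^3 + 3*x^2 + x
which factors as x*(x + 1)^3. The eigenvalues (with algebraic multiplicities) are λ = -1 with multiplicity 3, λ = 0 with multiplicity 1.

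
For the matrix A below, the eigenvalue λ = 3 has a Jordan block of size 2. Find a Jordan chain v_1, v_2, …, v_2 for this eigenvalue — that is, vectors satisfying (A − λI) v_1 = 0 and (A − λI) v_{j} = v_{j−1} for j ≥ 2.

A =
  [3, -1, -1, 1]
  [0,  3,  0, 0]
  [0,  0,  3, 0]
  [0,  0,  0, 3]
A Jordan chain for λ = 3 of length 2:
v_1 = (-1, 0, 0, 0)ᵀ
v_2 = (0, 1, 0, 0)ᵀ

Let N = A − (3)·I. We want v_2 with N^2 v_2 = 0 but N^1 v_2 ≠ 0; then v_{j-1} := N · v_j for j = 2, …, 2.

Pick v_2 = (0, 1, 0, 0)ᵀ.
Then v_1 = N · v_2 = (-1, 0, 0, 0)ᵀ.

Sanity check: (A − (3)·I) v_1 = (0, 0, 0, 0)ᵀ = 0. ✓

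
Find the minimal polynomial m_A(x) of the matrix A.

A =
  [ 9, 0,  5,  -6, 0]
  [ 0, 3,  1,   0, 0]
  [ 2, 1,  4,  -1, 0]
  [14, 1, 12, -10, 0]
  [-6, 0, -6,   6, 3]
x^4 - 6*x^3 + 54*x - 81

The characteristic polynomial is χ_A(x) = (x - 3)^4*(x + 3), so the eigenvalues are known. The minimal polynomial is
  m_A(x) = Π_λ (x − λ)^{k_λ}
where k_λ is the size of the *largest* Jordan block for λ (equivalently, the smallest k with (A − λI)^k v = 0 for every generalised eigenvector v of λ).

  λ = -3: largest Jordan block has size 1, contributing (x + 3)
  λ = 3: largest Jordan block has size 3, contributing (x − 3)^3

So m_A(x) = (x - 3)^3*(x + 3) = x^4 - 6*x^3 + 54*x - 81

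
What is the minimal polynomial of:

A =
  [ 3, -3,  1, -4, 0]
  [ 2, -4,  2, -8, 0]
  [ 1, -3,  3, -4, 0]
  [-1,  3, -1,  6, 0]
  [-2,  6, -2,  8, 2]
x^2 - 4*x + 4

The characteristic polynomial is χ_A(x) = (x - 2)^5, so the eigenvalues are known. The minimal polynomial is
  m_A(x) = Π_λ (x − λ)^{k_λ}
where k_λ is the size of the *largest* Jordan block for λ (equivalently, the smallest k with (A − λI)^k v = 0 for every generalised eigenvector v of λ).

  λ = 2: largest Jordan block has size 2, contributing (x − 2)^2

So m_A(x) = (x - 2)^2 = x^2 - 4*x + 4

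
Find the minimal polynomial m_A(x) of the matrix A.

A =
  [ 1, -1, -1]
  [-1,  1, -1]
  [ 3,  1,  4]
x^3 - 6*x^2 + 12*x - 8

The characteristic polynomial is χ_A(x) = (x - 2)^3, so the eigenvalues are known. The minimal polynomial is
  m_A(x) = Π_λ (x − λ)^{k_λ}
where k_λ is the size of the *largest* Jordan block for λ (equivalently, the smallest k with (A − λI)^k v = 0 for every generalised eigenvector v of λ).

  λ = 2: largest Jordan block has size 3, contributing (x − 2)^3

So m_A(x) = (x - 2)^3 = x^3 - 6*x^2 + 12*x - 8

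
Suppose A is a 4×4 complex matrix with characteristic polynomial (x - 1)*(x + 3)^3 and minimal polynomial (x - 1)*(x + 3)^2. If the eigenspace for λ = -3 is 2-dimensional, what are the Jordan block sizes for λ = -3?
Block sizes for λ = -3: [2, 1]

Step 1 — from the characteristic polynomial, algebraic multiplicity of λ = -3 is 3. From dim ker(A − (-3)·I) = 2, there are exactly 2 Jordan blocks for λ = -3.
Step 2 — from the minimal polynomial, the factor (x + 3)^2 tells us the largest block for λ = -3 has size 2.
Step 3 — with total size 3, 2 blocks, and largest block 2, the block sizes (in nonincreasing order) are [2, 1].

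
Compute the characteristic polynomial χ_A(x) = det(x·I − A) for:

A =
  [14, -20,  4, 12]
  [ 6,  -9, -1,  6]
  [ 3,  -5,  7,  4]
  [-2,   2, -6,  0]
x^4 - 12*x^3 + 48*x^2 - 64*x

Expanding det(x·I − A) (e.g. by cofactor expansion or by noting that A is similar to its Jordan form J, which has the same characteristic polynomial as A) gives
  χ_A(x) = x^4 - 12*x^3 + 48*x^2 - 64*x
which factors as x*(x - 4)^3. The eigenvalues (with algebraic multiplicities) are λ = 0 with multiplicity 1, λ = 4 with multiplicity 3.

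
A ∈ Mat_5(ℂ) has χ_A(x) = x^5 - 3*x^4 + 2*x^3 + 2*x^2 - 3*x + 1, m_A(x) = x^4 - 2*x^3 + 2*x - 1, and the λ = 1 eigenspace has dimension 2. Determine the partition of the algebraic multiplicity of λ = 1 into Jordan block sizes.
Block sizes for λ = 1: [3, 1]

Step 1 — from the characteristic polynomial, algebraic multiplicity of λ = 1 is 4. From dim ker(A − (1)·I) = 2, there are exactly 2 Jordan blocks for λ = 1.
Step 2 — from the minimal polynomial, the factor (x − 1)^3 tells us the largest block for λ = 1 has size 3.
Step 3 — with total size 4, 2 blocks, and largest block 3, the block sizes (in nonincreasing order) are [3, 1].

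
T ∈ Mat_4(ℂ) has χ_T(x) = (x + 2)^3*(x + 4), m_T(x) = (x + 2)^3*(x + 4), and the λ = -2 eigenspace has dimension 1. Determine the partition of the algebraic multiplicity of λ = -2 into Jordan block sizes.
Block sizes for λ = -2: [3]

Step 1 — from the characteristic polynomial, algebraic multiplicity of λ = -2 is 3. From dim ker(T − (-2)·I) = 1, there are exactly 1 Jordan blocks for λ = -2.
Step 2 — from the minimal polynomial, the factor (x + 2)^3 tells us the largest block for λ = -2 has size 3.
Step 3 — with total size 3, 1 blocks, and largest block 3, the block sizes (in nonincreasing order) are [3].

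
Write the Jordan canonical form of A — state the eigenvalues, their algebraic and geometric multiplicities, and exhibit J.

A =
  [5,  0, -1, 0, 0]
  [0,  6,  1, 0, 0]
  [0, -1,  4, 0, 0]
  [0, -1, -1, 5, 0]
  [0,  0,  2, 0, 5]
J_3(5) ⊕ J_1(5) ⊕ J_1(5)

The characteristic polynomial is
  det(x·I − A) = x^5 - 25*x^4 + 250*x^3 - 1250*x^2 + 3125*x - 3125 = (x - 5)^5

Eigenvalues and multiplicities (the geometric multiplicity of λ is n − rank(A − λI), which equals the number of Jordan blocks for λ):
  λ = 5: algebraic multiplicity = 5, geometric multiplicity = 3

Determining the block sizes for each eigenvalue:
  λ = 5: with am = 5 and gm = 3, the partition is not yet determined (e.g. several partitions of 5 into 3 parts exist). Let N = A − (5)·I. Computing rank(N^1) = 2, rank(N^2) = 1, rank(N^3) = 0; the number of blocks of size ≥ j is rank(N^{j−1}) − rank(N^j), giving [3, 1, 1]. So we have 1 block(s) of size 3, 2 block(s) of size 1 → block sizes [3, 1, 1]

Assembling the blocks gives a Jordan form
J =
  [5, 1, 0, 0, 0]
  [0, 5, 1, 0, 0]
  [0, 0, 5, 0, 0]
  [0, 0, 0, 5, 0]
  [0, 0, 0, 0, 5]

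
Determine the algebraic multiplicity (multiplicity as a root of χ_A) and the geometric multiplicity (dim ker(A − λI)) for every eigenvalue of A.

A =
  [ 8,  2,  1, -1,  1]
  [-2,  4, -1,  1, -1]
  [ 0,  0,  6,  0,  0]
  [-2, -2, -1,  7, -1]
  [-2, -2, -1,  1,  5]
λ = 6: alg = 5, geom = 4

Step 1 — factor the characteristic polynomial to read off the algebraic multiplicities:
  χ_A(x) = (x - 6)^5

Step 2 — compute geometric multiplicities via the rank-nullity identity g(λ) = n − rank(A − λI):
  rank(A − (6)·I) = 1, so dim ker(A − (6)·I) = n − 1 = 4

Summary:
  λ = 6: algebraic multiplicity = 5, geometric multiplicity = 4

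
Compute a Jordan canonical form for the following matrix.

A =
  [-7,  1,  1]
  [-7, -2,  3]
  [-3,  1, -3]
J_3(-4)

The characteristic polynomial is
  det(x·I − A) = x^3 + 12*x^2 + 48*x + 64 = (x + 4)^3

Eigenvalues and multiplicities (the geometric multiplicity of λ is n − rank(A − λI), which equals the number of Jordan blocks for λ):
  λ = -4: algebraic multiplicity = 3, geometric multiplicity = 1

Determining the block sizes for each eigenvalue:
  λ = -4: one block (gm = 1), so the single block has size am = 3 → block sizes [3]

Assembling the blocks gives a Jordan form
J =
  [-4,  1,  0]
  [ 0, -4,  1]
  [ 0,  0, -4]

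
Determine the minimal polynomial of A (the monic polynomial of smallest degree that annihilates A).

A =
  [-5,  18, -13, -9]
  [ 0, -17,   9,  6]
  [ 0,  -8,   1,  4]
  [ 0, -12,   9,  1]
x^3 + 15*x^2 + 75*x + 125

The characteristic polynomial is χ_A(x) = (x + 5)^4, so the eigenvalues are known. The minimal polynomial is
  m_A(x) = Π_λ (x − λ)^{k_λ}
where k_λ is the size of the *largest* Jordan block for λ (equivalently, the smallest k with (A − λI)^k v = 0 for every generalised eigenvector v of λ).

  λ = -5: largest Jordan block has size 3, contributing (x + 5)^3

So m_A(x) = (x + 5)^3 = x^3 + 15*x^2 + 75*x + 125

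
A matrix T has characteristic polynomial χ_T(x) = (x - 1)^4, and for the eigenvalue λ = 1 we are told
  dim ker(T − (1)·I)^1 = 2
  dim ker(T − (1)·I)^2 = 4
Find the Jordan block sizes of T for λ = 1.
Block sizes for λ = 1: [2, 2]

From the dimensions of kernels of powers, the number of Jordan blocks of size at least j is d_j − d_{j−1} where d_j = dim ker(N^j) (with d_0 = 0). Computing the differences gives [2, 2].
The number of blocks of size exactly k is (#blocks of size ≥ k) − (#blocks of size ≥ k + 1), so the partition is: 2 block(s) of size 2.
In nonincreasing order the block sizes are [2, 2].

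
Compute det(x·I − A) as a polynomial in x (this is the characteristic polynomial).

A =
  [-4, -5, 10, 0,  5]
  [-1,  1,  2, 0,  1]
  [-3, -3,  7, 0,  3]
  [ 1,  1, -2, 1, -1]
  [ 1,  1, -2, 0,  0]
x^5 - 5*x^4 + 10*x^3 - 10*x^2 + 5*x - 1

Expanding det(x·I − A) (e.g. by cofactor expansion or by noting that A is similar to its Jordan form J, which has the same characteristic polynomial as A) gives
  χ_A(x) = x^5 - 5*x^4 + 10*x^3 - 10*x^2 + 5*x - 1
which factors as (x - 1)^5. The eigenvalues (with algebraic multiplicities) are λ = 1 with multiplicity 5.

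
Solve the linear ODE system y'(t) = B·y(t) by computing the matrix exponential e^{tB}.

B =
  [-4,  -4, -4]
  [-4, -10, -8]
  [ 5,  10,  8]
e^{tB} =
  [-2*t*exp(-2*t) + exp(-2*t), -4*t*exp(-2*t), -4*t*exp(-2*t)]
  [-4*t*exp(-2*t), -8*t*exp(-2*t) + exp(-2*t), -8*t*exp(-2*t)]
  [5*t*exp(-2*t), 10*t*exp(-2*t), 10*t*exp(-2*t) + exp(-2*t)]

Strategy: write B = P · J · P⁻¹ where J is a Jordan canonical form, so e^{tB} = P · e^{tJ} · P⁻¹, and e^{tJ} can be computed block-by-block.

B has Jordan form
J =
  [-2,  1,  0]
  [ 0, -2,  0]
  [ 0,  0, -2]
(up to reordering of blocks).

Per-block formulas:
  For a 2×2 Jordan block J_2(-2): exp(t · J_2(-2)) = e^(-2t)·(I + t·N), where N is the 2×2 nilpotent shift.
  For a 1×1 block at λ = -2: exp(t · [-2]) = [e^(-2t)].

After assembling e^{tJ} and conjugating by P, we get:

e^{tB} =
  [-2*t*exp(-2*t) + exp(-2*t), -4*t*exp(-2*t), -4*t*exp(-2*t)]
  [-4*t*exp(-2*t), -8*t*exp(-2*t) + exp(-2*t), -8*t*exp(-2*t)]
  [5*t*exp(-2*t), 10*t*exp(-2*t), 10*t*exp(-2*t) + exp(-2*t)]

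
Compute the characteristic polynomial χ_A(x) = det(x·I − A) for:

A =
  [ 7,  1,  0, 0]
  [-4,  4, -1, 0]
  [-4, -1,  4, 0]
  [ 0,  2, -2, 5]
x^4 - 20*x^3 + 150*x^2 - 500*x + 625

Expanding det(x·I − A) (e.g. by cofactor expansion or by noting that A is similar to its Jordan form J, which has the same characteristic polynomial as A) gives
  χ_A(x) = x^4 - 20*x^3 + 150*x^2 - 500*x + 625
which factors as (x - 5)^4. The eigenvalues (with algebraic multiplicities) are λ = 5 with multiplicity 4.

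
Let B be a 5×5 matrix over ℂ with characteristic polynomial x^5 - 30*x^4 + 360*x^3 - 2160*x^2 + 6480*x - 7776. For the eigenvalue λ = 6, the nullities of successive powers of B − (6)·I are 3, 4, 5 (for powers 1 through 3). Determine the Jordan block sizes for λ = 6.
Block sizes for λ = 6: [3, 1, 1]

From the dimensions of kernels of powers, the number of Jordan blocks of size at least j is d_j − d_{j−1} where d_j = dim ker(N^j) (with d_0 = 0). Computing the differences gives [3, 1, 1].
The number of blocks of size exactly k is (#blocks of size ≥ k) − (#blocks of size ≥ k + 1), so the partition is: 2 block(s) of size 1, 1 block(s) of size 3.
In nonincreasing order the block sizes are [3, 1, 1].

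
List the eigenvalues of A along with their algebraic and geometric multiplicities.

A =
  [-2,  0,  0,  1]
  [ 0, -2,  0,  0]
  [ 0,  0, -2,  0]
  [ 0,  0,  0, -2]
λ = -2: alg = 4, geom = 3

Step 1 — factor the characteristic polynomial to read off the algebraic multiplicities:
  χ_A(x) = (x + 2)^4

Step 2 — compute geometric multiplicities via the rank-nullity identity g(λ) = n − rank(A − λI):
  rank(A − (-2)·I) = 1, so dim ker(A − (-2)·I) = n − 1 = 3

Summary:
  λ = -2: algebraic multiplicity = 4, geometric multiplicity = 3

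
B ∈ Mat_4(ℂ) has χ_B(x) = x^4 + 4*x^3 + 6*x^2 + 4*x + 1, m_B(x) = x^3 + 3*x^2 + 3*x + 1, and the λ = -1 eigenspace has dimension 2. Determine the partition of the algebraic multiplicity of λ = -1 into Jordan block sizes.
Block sizes for λ = -1: [3, 1]

Step 1 — from the characteristic polynomial, algebraic multiplicity of λ = -1 is 4. From dim ker(B − (-1)·I) = 2, there are exactly 2 Jordan blocks for λ = -1.
Step 2 — from the minimal polynomial, the factor (x + 1)^3 tells us the largest block for λ = -1 has size 3.
Step 3 — with total size 4, 2 blocks, and largest block 3, the block sizes (in nonincreasing order) are [3, 1].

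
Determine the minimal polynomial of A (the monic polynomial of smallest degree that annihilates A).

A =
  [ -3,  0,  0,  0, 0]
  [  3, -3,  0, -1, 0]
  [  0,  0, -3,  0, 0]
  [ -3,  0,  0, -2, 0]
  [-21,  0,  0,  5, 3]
x^3 + 2*x^2 - 9*x - 18

The characteristic polynomial is χ_A(x) = (x - 3)*(x + 2)*(x + 3)^3, so the eigenvalues are known. The minimal polynomial is
  m_A(x) = Π_λ (x − λ)^{k_λ}
where k_λ is the size of the *largest* Jordan block for λ (equivalently, the smallest k with (A − λI)^k v = 0 for every generalised eigenvector v of λ).

  λ = -3: largest Jordan block has size 1, contributing (x + 3)
  λ = -2: largest Jordan block has size 1, contributing (x + 2)
  λ = 3: largest Jordan block has size 1, contributing (x − 3)

So m_A(x) = (x - 3)*(x + 2)*(x + 3) = x^3 + 2*x^2 - 9*x - 18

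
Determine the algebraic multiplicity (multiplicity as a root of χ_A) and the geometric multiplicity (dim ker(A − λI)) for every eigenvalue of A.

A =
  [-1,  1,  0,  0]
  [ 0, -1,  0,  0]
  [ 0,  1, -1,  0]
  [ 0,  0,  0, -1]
λ = -1: alg = 4, geom = 3

Step 1 — factor the characteristic polynomial to read off the algebraic multiplicities:
  χ_A(x) = (x + 1)^4

Step 2 — compute geometric multiplicities via the rank-nullity identity g(λ) = n − rank(A − λI):
  rank(A − (-1)·I) = 1, so dim ker(A − (-1)·I) = n − 1 = 3

Summary:
  λ = -1: algebraic multiplicity = 4, geometric multiplicity = 3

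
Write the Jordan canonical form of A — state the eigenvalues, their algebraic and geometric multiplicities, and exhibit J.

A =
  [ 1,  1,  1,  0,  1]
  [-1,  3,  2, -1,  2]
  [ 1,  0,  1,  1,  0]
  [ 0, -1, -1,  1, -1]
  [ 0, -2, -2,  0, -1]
J_2(1) ⊕ J_2(1) ⊕ J_1(1)

The characteristic polynomial is
  det(x·I − A) = x^5 - 5*x^4 + 10*x^3 - 10*x^2 + 5*x - 1 = (x - 1)^5

Eigenvalues and multiplicities (the geometric multiplicity of λ is n − rank(A − λI), which equals the number of Jordan blocks for λ):
  λ = 1: algebraic multiplicity = 5, geometric multiplicity = 3

Determining the block sizes for each eigenvalue:
  λ = 1: with am = 5 and gm = 3, the partition is not yet determined (e.g. several partitions of 5 into 3 parts exist). Let N = A − (1)·I. Computing rank(N^1) = 2, rank(N^2) = 0; the number of blocks of size ≥ j is rank(N^{j−1}) − rank(N^j), giving [3, 2]. So we have 2 block(s) of size 2, 1 block(s) of size 1 → block sizes [2, 2, 1]

Assembling the blocks gives a Jordan form
J =
  [1, 1, 0, 0, 0]
  [0, 1, 0, 0, 0]
  [0, 0, 1, 1, 0]
  [0, 0, 0, 1, 0]
  [0, 0, 0, 0, 1]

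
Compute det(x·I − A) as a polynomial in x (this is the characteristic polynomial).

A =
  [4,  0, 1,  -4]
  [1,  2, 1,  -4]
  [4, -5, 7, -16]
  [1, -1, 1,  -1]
x^4 - 12*x^3 + 54*x^2 - 108*x + 81

Expanding det(x·I − A) (e.g. by cofactor expansion or by noting that A is similar to its Jordan form J, which has the same characteristic polynomial as A) gives
  χ_A(x) = x^4 - 12*x^3 + 54*x^2 - 108*x + 81
which factors as (x - 3)^4. The eigenvalues (with algebraic multiplicities) are λ = 3 with multiplicity 4.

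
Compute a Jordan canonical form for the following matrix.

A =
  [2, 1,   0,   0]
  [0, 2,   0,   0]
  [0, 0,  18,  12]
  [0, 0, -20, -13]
J_2(2) ⊕ J_1(2) ⊕ J_1(3)

The characteristic polynomial is
  det(x·I − A) = x^4 - 9*x^3 + 30*x^2 - 44*x + 24 = (x - 3)*(x - 2)^3

Eigenvalues and multiplicities (the geometric multiplicity of λ is n − rank(A − λI), which equals the number of Jordan blocks for λ):
  λ = 2: algebraic multiplicity = 3, geometric multiplicity = 2
  λ = 3: algebraic multiplicity = 1, geometric multiplicity = 1

Determining the block sizes for each eigenvalue:
  λ = 2: 2 blocks summing to 3 forces exactly one block of size 2 and the rest size 1 → block sizes [2, 1]
  λ = 3: one block (gm = 1), so the single block has size am = 1 → block sizes [1]

Assembling the blocks gives a Jordan form
J =
  [2, 1, 0, 0]
  [0, 2, 0, 0]
  [0, 0, 2, 0]
  [0, 0, 0, 3]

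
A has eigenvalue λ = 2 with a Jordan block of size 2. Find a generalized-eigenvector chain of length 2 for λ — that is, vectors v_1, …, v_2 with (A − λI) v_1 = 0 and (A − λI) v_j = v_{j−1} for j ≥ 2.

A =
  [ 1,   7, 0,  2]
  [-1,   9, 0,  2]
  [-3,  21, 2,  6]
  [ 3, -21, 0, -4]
A Jordan chain for λ = 2 of length 2:
v_1 = (-1, -1, -3, 3)ᵀ
v_2 = (1, 0, 0, 0)ᵀ

Let N = A − (2)·I. We want v_2 with N^2 v_2 = 0 but N^1 v_2 ≠ 0; then v_{j-1} := N · v_j for j = 2, …, 2.

Pick v_2 = (1, 0, 0, 0)ᵀ.
Then v_1 = N · v_2 = (-1, -1, -3, 3)ᵀ.

Sanity check: (A − (2)·I) v_1 = (0, 0, 0, 0)ᵀ = 0. ✓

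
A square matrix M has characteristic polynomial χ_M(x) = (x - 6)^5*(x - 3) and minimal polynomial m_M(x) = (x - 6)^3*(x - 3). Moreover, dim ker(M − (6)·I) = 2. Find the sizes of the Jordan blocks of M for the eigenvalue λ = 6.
Block sizes for λ = 6: [3, 2]

Step 1 — from the characteristic polynomial, algebraic multiplicity of λ = 6 is 5. From dim ker(M − (6)·I) = 2, there are exactly 2 Jordan blocks for λ = 6.
Step 2 — from the minimal polynomial, the factor (x − 6)^3 tells us the largest block for λ = 6 has size 3.
Step 3 — with total size 5, 2 blocks, and largest block 3, the block sizes (in nonincreasing order) are [3, 2].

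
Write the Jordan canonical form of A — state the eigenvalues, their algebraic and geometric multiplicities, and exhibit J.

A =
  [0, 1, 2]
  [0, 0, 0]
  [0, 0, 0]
J_2(0) ⊕ J_1(0)

The characteristic polynomial is
  det(x·I − A) = x^3

Eigenvalues and multiplicities (the geometric multiplicity of λ is n − rank(A − λI), which equals the number of Jordan blocks for λ):
  λ = 0: algebraic multiplicity = 3, geometric multiplicity = 2

Determining the block sizes for each eigenvalue:
  λ = 0: 2 blocks summing to 3 forces exactly one block of size 2 and the rest size 1 → block sizes [2, 1]

Assembling the blocks gives a Jordan form
J =
  [0, 1, 0]
  [0, 0, 0]
  [0, 0, 0]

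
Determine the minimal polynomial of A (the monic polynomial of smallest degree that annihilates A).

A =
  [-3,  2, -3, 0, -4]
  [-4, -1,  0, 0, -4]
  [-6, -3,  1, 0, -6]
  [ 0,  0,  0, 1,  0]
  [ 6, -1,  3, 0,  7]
x^3 - 3*x^2 + 3*x - 1

The characteristic polynomial is χ_A(x) = (x - 1)^5, so the eigenvalues are known. The minimal polynomial is
  m_A(x) = Π_λ (x − λ)^{k_λ}
where k_λ is the size of the *largest* Jordan block for λ (equivalently, the smallest k with (A − λI)^k v = 0 for every generalised eigenvector v of λ).

  λ = 1: largest Jordan block has size 3, contributing (x − 1)^3

So m_A(x) = (x - 1)^3 = x^3 - 3*x^2 + 3*x - 1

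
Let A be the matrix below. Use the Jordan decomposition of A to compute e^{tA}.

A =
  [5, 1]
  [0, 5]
e^{tA} =
  [exp(5*t), t*exp(5*t)]
  [0, exp(5*t)]

Strategy: write A = P · J · P⁻¹ where J is a Jordan canonical form, so e^{tA} = P · e^{tJ} · P⁻¹, and e^{tJ} can be computed block-by-block.

A has Jordan form
J =
  [5, 1]
  [0, 5]
(up to reordering of blocks).

Per-block formulas:
  For a 2×2 Jordan block J_2(5): exp(t · J_2(5)) = e^(5t)·(I + t·N), where N is the 2×2 nilpotent shift.

After assembling e^{tJ} and conjugating by P, we get:

e^{tA} =
  [exp(5*t), t*exp(5*t)]
  [0, exp(5*t)]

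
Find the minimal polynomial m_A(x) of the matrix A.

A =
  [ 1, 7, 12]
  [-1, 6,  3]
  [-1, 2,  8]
x^3 - 15*x^2 + 75*x - 125

The characteristic polynomial is χ_A(x) = (x - 5)^3, so the eigenvalues are known. The minimal polynomial is
  m_A(x) = Π_λ (x − λ)^{k_λ}
where k_λ is the size of the *largest* Jordan block for λ (equivalently, the smallest k with (A − λI)^k v = 0 for every generalised eigenvector v of λ).

  λ = 5: largest Jordan block has size 3, contributing (x − 5)^3

So m_A(x) = (x - 5)^3 = x^3 - 15*x^2 + 75*x - 125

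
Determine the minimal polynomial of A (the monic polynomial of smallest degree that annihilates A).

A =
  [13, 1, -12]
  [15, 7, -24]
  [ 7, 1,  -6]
x^3 - 14*x^2 + 64*x - 96

The characteristic polynomial is χ_A(x) = (x - 6)*(x - 4)^2, so the eigenvalues are known. The minimal polynomial is
  m_A(x) = Π_λ (x − λ)^{k_λ}
where k_λ is the size of the *largest* Jordan block for λ (equivalently, the smallest k with (A − λI)^k v = 0 for every generalised eigenvector v of λ).

  λ = 4: largest Jordan block has size 2, contributing (x − 4)^2
  λ = 6: largest Jordan block has size 1, contributing (x − 6)

So m_A(x) = (x - 6)*(x - 4)^2 = x^3 - 14*x^2 + 64*x - 96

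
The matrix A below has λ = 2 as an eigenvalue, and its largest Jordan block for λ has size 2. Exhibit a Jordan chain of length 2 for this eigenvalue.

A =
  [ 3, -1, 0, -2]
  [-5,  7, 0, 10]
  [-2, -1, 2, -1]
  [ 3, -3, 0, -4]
A Jordan chain for λ = 2 of length 2:
v_1 = (1, -5, -2, 3)ᵀ
v_2 = (1, 0, 0, 0)ᵀ

Let N = A − (2)·I. We want v_2 with N^2 v_2 = 0 but N^1 v_2 ≠ 0; then v_{j-1} := N · v_j for j = 2, …, 2.

Pick v_2 = (1, 0, 0, 0)ᵀ.
Then v_1 = N · v_2 = (1, -5, -2, 3)ᵀ.

Sanity check: (A − (2)·I) v_1 = (0, 0, 0, 0)ᵀ = 0. ✓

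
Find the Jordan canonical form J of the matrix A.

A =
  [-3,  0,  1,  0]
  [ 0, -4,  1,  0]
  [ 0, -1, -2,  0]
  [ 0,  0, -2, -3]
J_3(-3) ⊕ J_1(-3)

The characteristic polynomial is
  det(x·I − A) = x^4 + 12*x^3 + 54*x^2 + 108*x + 81 = (x + 3)^4

Eigenvalues and multiplicities (the geometric multiplicity of λ is n − rank(A − λI), which equals the number of Jordan blocks for λ):
  λ = -3: algebraic multiplicity = 4, geometric multiplicity = 2

Determining the block sizes for each eigenvalue:
  λ = -3: with am = 4 and gm = 2, the partition is not yet determined (e.g. several partitions of 4 into 2 parts exist). Let N = A − (-3)·I. Computing rank(N^1) = 2, rank(N^2) = 1, rank(N^3) = 0; the number of blocks of size ≥ j is rank(N^{j−1}) − rank(N^j), giving [2, 1, 1]. So we have 1 block(s) of size 3, 1 block(s) of size 1 → block sizes [3, 1]

Assembling the blocks gives a Jordan form
J =
  [-3,  1,  0,  0]
  [ 0, -3,  1,  0]
  [ 0,  0, -3,  0]
  [ 0,  0,  0, -3]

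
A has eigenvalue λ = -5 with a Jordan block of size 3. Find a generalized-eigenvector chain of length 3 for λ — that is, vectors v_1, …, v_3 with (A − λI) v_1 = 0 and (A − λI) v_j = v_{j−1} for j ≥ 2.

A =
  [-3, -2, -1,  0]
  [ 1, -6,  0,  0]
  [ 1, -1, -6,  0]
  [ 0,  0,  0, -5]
A Jordan chain for λ = -5 of length 3:
v_1 = (1, 1, 0, 0)ᵀ
v_2 = (2, 1, 1, 0)ᵀ
v_3 = (1, 0, 0, 0)ᵀ

Let N = A − (-5)·I. We want v_3 with N^3 v_3 = 0 but N^2 v_3 ≠ 0; then v_{j-1} := N · v_j for j = 3, …, 2.

Pick v_3 = (1, 0, 0, 0)ᵀ.
Then v_2 = N · v_3 = (2, 1, 1, 0)ᵀ.
Then v_1 = N · v_2 = (1, 1, 0, 0)ᵀ.

Sanity check: (A − (-5)·I) v_1 = (0, 0, 0, 0)ᵀ = 0. ✓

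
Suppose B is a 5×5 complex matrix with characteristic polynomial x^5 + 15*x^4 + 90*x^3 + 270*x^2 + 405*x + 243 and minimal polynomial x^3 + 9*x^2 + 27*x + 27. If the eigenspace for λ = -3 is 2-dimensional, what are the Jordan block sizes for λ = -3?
Block sizes for λ = -3: [3, 2]

Step 1 — from the characteristic polynomial, algebraic multiplicity of λ = -3 is 5. From dim ker(B − (-3)·I) = 2, there are exactly 2 Jordan blocks for λ = -3.
Step 2 — from the minimal polynomial, the factor (x + 3)^3 tells us the largest block for λ = -3 has size 3.
Step 3 — with total size 5, 2 blocks, and largest block 3, the block sizes (in nonincreasing order) are [3, 2].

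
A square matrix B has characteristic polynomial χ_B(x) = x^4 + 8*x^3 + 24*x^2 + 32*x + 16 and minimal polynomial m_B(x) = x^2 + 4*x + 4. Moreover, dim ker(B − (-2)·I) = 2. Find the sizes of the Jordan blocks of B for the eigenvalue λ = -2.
Block sizes for λ = -2: [2, 2]

Step 1 — from the characteristic polynomial, algebraic multiplicity of λ = -2 is 4. From dim ker(B − (-2)·I) = 2, there are exactly 2 Jordan blocks for λ = -2.
Step 2 — from the minimal polynomial, the factor (x + 2)^2 tells us the largest block for λ = -2 has size 2.
Step 3 — with total size 4, 2 blocks, and largest block 2, the block sizes (in nonincreasing order) are [2, 2].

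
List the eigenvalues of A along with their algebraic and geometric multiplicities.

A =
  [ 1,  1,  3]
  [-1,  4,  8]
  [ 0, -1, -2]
λ = 1: alg = 3, geom = 1

Step 1 — factor the characteristic polynomial to read off the algebraic multiplicities:
  χ_A(x) = (x - 1)^3

Step 2 — compute geometric multiplicities via the rank-nullity identity g(λ) = n − rank(A − λI):
  rank(A − (1)·I) = 2, so dim ker(A − (1)·I) = n − 2 = 1

Summary:
  λ = 1: algebraic multiplicity = 3, geometric multiplicity = 1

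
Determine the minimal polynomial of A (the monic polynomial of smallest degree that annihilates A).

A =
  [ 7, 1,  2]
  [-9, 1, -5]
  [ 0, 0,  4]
x^3 - 12*x^2 + 48*x - 64

The characteristic polynomial is χ_A(x) = (x - 4)^3, so the eigenvalues are known. The minimal polynomial is
  m_A(x) = Π_λ (x − λ)^{k_λ}
where k_λ is the size of the *largest* Jordan block for λ (equivalently, the smallest k with (A − λI)^k v = 0 for every generalised eigenvector v of λ).

  λ = 4: largest Jordan block has size 3, contributing (x − 4)^3

So m_A(x) = (x - 4)^3 = x^3 - 12*x^2 + 48*x - 64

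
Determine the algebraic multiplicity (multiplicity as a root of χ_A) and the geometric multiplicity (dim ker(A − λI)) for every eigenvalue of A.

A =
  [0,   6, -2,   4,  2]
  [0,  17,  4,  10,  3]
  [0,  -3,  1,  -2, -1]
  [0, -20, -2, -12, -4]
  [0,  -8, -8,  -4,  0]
λ = 0: alg = 2, geom = 2; λ = 1: alg = 2, geom = 1; λ = 4: alg = 1, geom = 1

Step 1 — factor the characteristic polynomial to read off the algebraic multiplicities:
  χ_A(x) = x^2*(x - 4)*(x - 1)^2

Step 2 — compute geometric multiplicities via the rank-nullity identity g(λ) = n − rank(A − λI):
  rank(A − (0)·I) = 3, so dim ker(A − (0)·I) = n − 3 = 2
  rank(A − (1)·I) = 4, so dim ker(A − (1)·I) = n − 4 = 1
  rank(A − (4)·I) = 4, so dim ker(A − (4)·I) = n − 4 = 1

Summary:
  λ = 0: algebraic multiplicity = 2, geometric multiplicity = 2
  λ = 1: algebraic multiplicity = 2, geometric multiplicity = 1
  λ = 4: algebraic multiplicity = 1, geometric multiplicity = 1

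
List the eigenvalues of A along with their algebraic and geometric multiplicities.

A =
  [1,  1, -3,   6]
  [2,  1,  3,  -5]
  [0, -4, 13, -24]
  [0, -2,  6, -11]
λ = 1: alg = 4, geom = 2

Step 1 — factor the characteristic polynomial to read off the algebraic multiplicities:
  χ_A(x) = (x - 1)^4

Step 2 — compute geometric multiplicities via the rank-nullity identity g(λ) = n − rank(A − λI):
  rank(A − (1)·I) = 2, so dim ker(A − (1)·I) = n − 2 = 2

Summary:
  λ = 1: algebraic multiplicity = 4, geometric multiplicity = 2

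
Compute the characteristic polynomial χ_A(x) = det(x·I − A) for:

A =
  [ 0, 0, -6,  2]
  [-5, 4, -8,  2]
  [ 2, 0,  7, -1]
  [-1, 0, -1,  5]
x^4 - 16*x^3 + 96*x^2 - 256*x + 256

Expanding det(x·I − A) (e.g. by cofactor expansion or by noting that A is similar to its Jordan form J, which has the same characteristic polynomial as A) gives
  χ_A(x) = x^4 - 16*x^3 + 96*x^2 - 256*x + 256
which factors as (x - 4)^4. The eigenvalues (with algebraic multiplicities) are λ = 4 with multiplicity 4.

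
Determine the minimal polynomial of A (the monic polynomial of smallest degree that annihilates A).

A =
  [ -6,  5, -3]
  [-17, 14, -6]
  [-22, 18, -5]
x^3 - 3*x^2 + 3*x - 1

The characteristic polynomial is χ_A(x) = (x - 1)^3, so the eigenvalues are known. The minimal polynomial is
  m_A(x) = Π_λ (x − λ)^{k_λ}
where k_λ is the size of the *largest* Jordan block for λ (equivalently, the smallest k with (A − λI)^k v = 0 for every generalised eigenvector v of λ).

  λ = 1: largest Jordan block has size 3, contributing (x − 1)^3

So m_A(x) = (x - 1)^3 = x^3 - 3*x^2 + 3*x - 1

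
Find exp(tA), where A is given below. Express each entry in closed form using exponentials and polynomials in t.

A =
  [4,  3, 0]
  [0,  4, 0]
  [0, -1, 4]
e^{tA} =
  [exp(4*t), 3*t*exp(4*t), 0]
  [0, exp(4*t), 0]
  [0, -t*exp(4*t), exp(4*t)]

Strategy: write A = P · J · P⁻¹ where J is a Jordan canonical form, so e^{tA} = P · e^{tJ} · P⁻¹, and e^{tJ} can be computed block-by-block.

A has Jordan form
J =
  [4, 1, 0]
  [0, 4, 0]
  [0, 0, 4]
(up to reordering of blocks).

Per-block formulas:
  For a 2×2 Jordan block J_2(4): exp(t · J_2(4)) = e^(4t)·(I + t·N), where N is the 2×2 nilpotent shift.
  For a 1×1 block at λ = 4: exp(t · [4]) = [e^(4t)].

After assembling e^{tJ} and conjugating by P, we get:

e^{tA} =
  [exp(4*t), 3*t*exp(4*t), 0]
  [0, exp(4*t), 0]
  [0, -t*exp(4*t), exp(4*t)]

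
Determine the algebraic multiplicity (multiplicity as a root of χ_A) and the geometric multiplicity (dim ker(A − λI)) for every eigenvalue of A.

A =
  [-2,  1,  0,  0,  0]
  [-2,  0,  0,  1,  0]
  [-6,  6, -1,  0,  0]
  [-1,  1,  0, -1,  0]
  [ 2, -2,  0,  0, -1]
λ = -1: alg = 5, geom = 3

Step 1 — factor the characteristic polynomial to read off the algebraic multiplicities:
  χ_A(x) = (x + 1)^5

Step 2 — compute geometric multiplicities via the rank-nullity identity g(λ) = n − rank(A − λI):
  rank(A − (-1)·I) = 2, so dim ker(A − (-1)·I) = n − 2 = 3

Summary:
  λ = -1: algebraic multiplicity = 5, geometric multiplicity = 3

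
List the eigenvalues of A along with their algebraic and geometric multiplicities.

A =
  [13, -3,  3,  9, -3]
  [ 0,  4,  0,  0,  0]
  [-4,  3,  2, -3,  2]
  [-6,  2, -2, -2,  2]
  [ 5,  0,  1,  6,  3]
λ = 4: alg = 5, geom = 3

Step 1 — factor the characteristic polynomial to read off the algebraic multiplicities:
  χ_A(x) = (x - 4)^5

Step 2 — compute geometric multiplicities via the rank-nullity identity g(λ) = n − rank(A − λI):
  rank(A − (4)·I) = 2, so dim ker(A − (4)·I) = n − 2 = 3

Summary:
  λ = 4: algebraic multiplicity = 5, geometric multiplicity = 3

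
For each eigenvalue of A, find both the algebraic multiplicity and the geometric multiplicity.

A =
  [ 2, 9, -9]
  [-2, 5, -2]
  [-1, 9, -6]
λ = -1: alg = 2, geom = 1; λ = 3: alg = 1, geom = 1

Step 1 — factor the characteristic polynomial to read off the algebraic multiplicities:
  χ_A(x) = (x - 3)*(x + 1)^2

Step 2 — compute geometric multiplicities via the rank-nullity identity g(λ) = n − rank(A − λI):
  rank(A − (-1)·I) = 2, so dim ker(A − (-1)·I) = n − 2 = 1
  rank(A − (3)·I) = 2, so dim ker(A − (3)·I) = n − 2 = 1

Summary:
  λ = -1: algebraic multiplicity = 2, geometric multiplicity = 1
  λ = 3: algebraic multiplicity = 1, geometric multiplicity = 1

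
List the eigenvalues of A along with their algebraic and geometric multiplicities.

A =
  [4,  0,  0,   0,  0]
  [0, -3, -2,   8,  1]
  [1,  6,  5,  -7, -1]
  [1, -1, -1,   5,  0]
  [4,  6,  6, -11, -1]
λ = -1: alg = 2, geom = 1; λ = 4: alg = 3, geom = 2

Step 1 — factor the characteristic polynomial to read off the algebraic multiplicities:
  χ_A(x) = (x - 4)^3*(x + 1)^2

Step 2 — compute geometric multiplicities via the rank-nullity identity g(λ) = n − rank(A − λI):
  rank(A − (-1)·I) = 4, so dim ker(A − (-1)·I) = n − 4 = 1
  rank(A − (4)·I) = 3, so dim ker(A − (4)·I) = n − 3 = 2

Summary:
  λ = -1: algebraic multiplicity = 2, geometric multiplicity = 1
  λ = 4: algebraic multiplicity = 3, geometric multiplicity = 2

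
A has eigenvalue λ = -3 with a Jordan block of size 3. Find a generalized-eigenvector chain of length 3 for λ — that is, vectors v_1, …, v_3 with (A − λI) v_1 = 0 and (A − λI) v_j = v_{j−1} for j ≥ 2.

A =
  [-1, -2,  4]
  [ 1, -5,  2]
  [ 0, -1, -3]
A Jordan chain for λ = -3 of length 3:
v_1 = (2, 0, -1)ᵀ
v_2 = (2, 1, 0)ᵀ
v_3 = (1, 0, 0)ᵀ

Let N = A − (-3)·I. We want v_3 with N^3 v_3 = 0 but N^2 v_3 ≠ 0; then v_{j-1} := N · v_j for j = 3, …, 2.

Pick v_3 = (1, 0, 0)ᵀ.
Then v_2 = N · v_3 = (2, 1, 0)ᵀ.
Then v_1 = N · v_2 = (2, 0, -1)ᵀ.

Sanity check: (A − (-3)·I) v_1 = (0, 0, 0)ᵀ = 0. ✓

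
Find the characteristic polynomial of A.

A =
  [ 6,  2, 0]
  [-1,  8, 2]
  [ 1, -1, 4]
x^3 - 18*x^2 + 108*x - 216

Expanding det(x·I − A) (e.g. by cofactor expansion or by noting that A is similar to its Jordan form J, which has the same characteristic polynomial as A) gives
  χ_A(x) = x^3 - 18*x^2 + 108*x - 216
which factors as (x - 6)^3. The eigenvalues (with algebraic multiplicities) are λ = 6 with multiplicity 3.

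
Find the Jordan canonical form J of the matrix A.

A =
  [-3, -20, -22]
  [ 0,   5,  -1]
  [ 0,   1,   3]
J_1(-3) ⊕ J_2(4)

The characteristic polynomial is
  det(x·I − A) = x^3 - 5*x^2 - 8*x + 48 = (x - 4)^2*(x + 3)

Eigenvalues and multiplicities (the geometric multiplicity of λ is n − rank(A − λI), which equals the number of Jordan blocks for λ):
  λ = -3: algebraic multiplicity = 1, geometric multiplicity = 1
  λ = 4: algebraic multiplicity = 2, geometric multiplicity = 1

Determining the block sizes for each eigenvalue:
  λ = -3: one block (gm = 1), so the single block has size am = 1 → block sizes [1]
  λ = 4: one block (gm = 1), so the single block has size am = 2 → block sizes [2]

Assembling the blocks gives a Jordan form
J =
  [-3, 0, 0]
  [ 0, 4, 1]
  [ 0, 0, 4]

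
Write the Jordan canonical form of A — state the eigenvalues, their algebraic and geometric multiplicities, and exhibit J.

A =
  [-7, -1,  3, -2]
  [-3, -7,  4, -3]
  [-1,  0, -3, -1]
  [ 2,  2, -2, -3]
J_3(-5) ⊕ J_1(-5)

The characteristic polynomial is
  det(x·I − A) = x^4 + 20*x^3 + 150*x^2 + 500*x + 625 = (x + 5)^4

Eigenvalues and multiplicities (the geometric multiplicity of λ is n − rank(A − λI), which equals the number of Jordan blocks for λ):
  λ = -5: algebraic multiplicity = 4, geometric multiplicity = 2

Determining the block sizes for each eigenvalue:
  λ = -5: with am = 4 and gm = 2, the partition is not yet determined (e.g. several partitions of 4 into 2 parts exist). Let N = A − (-5)·I. Computing rank(N^1) = 2, rank(N^2) = 1, rank(N^3) = 0; the number of blocks of size ≥ j is rank(N^{j−1}) − rank(N^j), giving [2, 1, 1]. So we have 1 block(s) of size 3, 1 block(s) of size 1 → block sizes [3, 1]

Assembling the blocks gives a Jordan form
J =
  [-5,  1,  0,  0]
  [ 0, -5,  1,  0]
  [ 0,  0, -5,  0]
  [ 0,  0,  0, -5]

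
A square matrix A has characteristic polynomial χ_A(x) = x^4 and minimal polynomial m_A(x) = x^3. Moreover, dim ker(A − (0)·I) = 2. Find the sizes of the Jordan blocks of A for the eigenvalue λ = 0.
Block sizes for λ = 0: [3, 1]

Step 1 — from the characteristic polynomial, algebraic multiplicity of λ = 0 is 4. From dim ker(A − (0)·I) = 2, there are exactly 2 Jordan blocks for λ = 0.
Step 2 — from the minimal polynomial, the factor (x − 0)^3 tells us the largest block for λ = 0 has size 3.
Step 3 — with total size 4, 2 blocks, and largest block 3, the block sizes (in nonincreasing order) are [3, 1].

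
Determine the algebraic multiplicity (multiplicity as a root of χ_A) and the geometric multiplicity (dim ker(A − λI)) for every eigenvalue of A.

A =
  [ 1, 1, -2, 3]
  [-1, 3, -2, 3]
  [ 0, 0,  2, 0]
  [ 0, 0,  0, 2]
λ = 2: alg = 4, geom = 3

Step 1 — factor the characteristic polynomial to read off the algebraic multiplicities:
  χ_A(x) = (x - 2)^4

Step 2 — compute geometric multiplicities via the rank-nullity identity g(λ) = n − rank(A − λI):
  rank(A − (2)·I) = 1, so dim ker(A − (2)·I) = n − 1 = 3

Summary:
  λ = 2: algebraic multiplicity = 4, geometric multiplicity = 3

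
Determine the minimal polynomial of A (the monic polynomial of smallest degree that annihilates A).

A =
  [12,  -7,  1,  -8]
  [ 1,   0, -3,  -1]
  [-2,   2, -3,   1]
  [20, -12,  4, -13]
x^2 + 2*x + 1

The characteristic polynomial is χ_A(x) = (x + 1)^4, so the eigenvalues are known. The minimal polynomial is
  m_A(x) = Π_λ (x − λ)^{k_λ}
where k_λ is the size of the *largest* Jordan block for λ (equivalently, the smallest k with (A − λI)^k v = 0 for every generalised eigenvector v of λ).

  λ = -1: largest Jordan block has size 2, contributing (x + 1)^2

So m_A(x) = (x + 1)^2 = x^2 + 2*x + 1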